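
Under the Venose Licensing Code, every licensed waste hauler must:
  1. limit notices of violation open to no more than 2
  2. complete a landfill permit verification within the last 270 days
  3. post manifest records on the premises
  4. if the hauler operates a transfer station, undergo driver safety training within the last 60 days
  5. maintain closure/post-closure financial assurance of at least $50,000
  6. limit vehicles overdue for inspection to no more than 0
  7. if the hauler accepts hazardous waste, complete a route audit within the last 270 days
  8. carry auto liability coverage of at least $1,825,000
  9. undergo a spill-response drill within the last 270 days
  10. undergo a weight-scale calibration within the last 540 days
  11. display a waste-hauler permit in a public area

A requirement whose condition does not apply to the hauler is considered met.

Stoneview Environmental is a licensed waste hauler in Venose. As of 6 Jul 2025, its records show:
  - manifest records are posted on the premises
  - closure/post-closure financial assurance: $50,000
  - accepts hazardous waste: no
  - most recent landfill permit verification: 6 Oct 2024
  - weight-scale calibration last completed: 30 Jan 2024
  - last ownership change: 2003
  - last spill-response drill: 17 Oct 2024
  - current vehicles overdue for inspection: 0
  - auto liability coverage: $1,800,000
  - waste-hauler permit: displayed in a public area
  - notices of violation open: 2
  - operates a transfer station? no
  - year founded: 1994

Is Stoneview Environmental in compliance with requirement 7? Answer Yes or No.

7. condition 'accepts hazardous waste' does not hold → requirement n/a → met

Yes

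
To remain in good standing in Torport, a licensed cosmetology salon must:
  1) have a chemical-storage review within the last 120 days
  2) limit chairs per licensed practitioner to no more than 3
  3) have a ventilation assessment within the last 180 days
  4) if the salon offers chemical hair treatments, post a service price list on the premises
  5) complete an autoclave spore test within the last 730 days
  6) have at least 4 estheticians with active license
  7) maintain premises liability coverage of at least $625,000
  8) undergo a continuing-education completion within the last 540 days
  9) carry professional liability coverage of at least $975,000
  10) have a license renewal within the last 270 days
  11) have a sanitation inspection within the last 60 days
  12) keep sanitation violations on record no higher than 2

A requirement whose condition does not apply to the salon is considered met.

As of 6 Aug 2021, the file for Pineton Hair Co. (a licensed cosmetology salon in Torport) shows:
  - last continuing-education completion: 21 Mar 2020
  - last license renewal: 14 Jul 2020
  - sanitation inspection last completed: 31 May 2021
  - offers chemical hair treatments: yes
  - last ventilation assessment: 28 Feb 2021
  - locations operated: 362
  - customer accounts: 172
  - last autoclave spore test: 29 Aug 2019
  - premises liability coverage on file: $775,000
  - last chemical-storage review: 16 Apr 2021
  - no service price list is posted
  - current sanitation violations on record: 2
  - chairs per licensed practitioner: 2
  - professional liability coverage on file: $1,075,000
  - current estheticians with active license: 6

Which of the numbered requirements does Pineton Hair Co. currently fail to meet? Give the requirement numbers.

1. chemical-storage review 112 days ago vs limit 120 → met
2. chairs per licensed practitioner 2 ≤ 3 → met
3. ventilation assessment 159 days ago vs limit 180 → met
4. condition 'offers chemical hair treatments' holds; service price list absent → not met
5. autoclave spore test 708 days ago vs limit 730 → met
6. estheticians with active license 6 ≥ 4 → met
7. premises liability coverage $775,000 ≥ $625,000 → met
8. continuing-education completion 503 days ago vs limit 540 → met
9. professional liability coverage $1,075,000 ≥ $975,000 → met
10. license renewal 388 days ago vs limit 270 → not met
11. sanitation inspection 67 days ago vs limit 60 → not met
12. sanitation violations on record 2 ≤ 2 → met
Not met: 4, 10, 11

4, 10, 11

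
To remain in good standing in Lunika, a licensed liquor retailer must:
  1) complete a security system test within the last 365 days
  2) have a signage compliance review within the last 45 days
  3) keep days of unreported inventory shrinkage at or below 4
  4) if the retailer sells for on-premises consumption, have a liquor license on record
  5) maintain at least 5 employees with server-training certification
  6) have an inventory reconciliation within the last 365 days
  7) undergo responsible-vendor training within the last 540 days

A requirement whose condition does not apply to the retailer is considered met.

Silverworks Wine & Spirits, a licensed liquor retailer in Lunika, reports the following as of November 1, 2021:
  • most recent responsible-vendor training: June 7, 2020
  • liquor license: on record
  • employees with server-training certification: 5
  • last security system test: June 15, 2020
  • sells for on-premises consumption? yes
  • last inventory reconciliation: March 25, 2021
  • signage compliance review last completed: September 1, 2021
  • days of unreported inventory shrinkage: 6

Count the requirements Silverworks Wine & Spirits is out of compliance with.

1. security system test 504 days ago vs limit 365 → not met
2. signage compliance review 61 days ago vs limit 45 → not met
3. days of unreported inventory shrinkage 6 > 4 → not met
4. condition 'sells for on-premises consumption' holds; liquor license present → met
5. employees with server-training certification 5 ≥ 5 → met
6. inventory reconciliation 221 days ago vs limit 365 → met
7. responsible-vendor training 512 days ago vs limit 540 → met
Not met: 3 of 7

3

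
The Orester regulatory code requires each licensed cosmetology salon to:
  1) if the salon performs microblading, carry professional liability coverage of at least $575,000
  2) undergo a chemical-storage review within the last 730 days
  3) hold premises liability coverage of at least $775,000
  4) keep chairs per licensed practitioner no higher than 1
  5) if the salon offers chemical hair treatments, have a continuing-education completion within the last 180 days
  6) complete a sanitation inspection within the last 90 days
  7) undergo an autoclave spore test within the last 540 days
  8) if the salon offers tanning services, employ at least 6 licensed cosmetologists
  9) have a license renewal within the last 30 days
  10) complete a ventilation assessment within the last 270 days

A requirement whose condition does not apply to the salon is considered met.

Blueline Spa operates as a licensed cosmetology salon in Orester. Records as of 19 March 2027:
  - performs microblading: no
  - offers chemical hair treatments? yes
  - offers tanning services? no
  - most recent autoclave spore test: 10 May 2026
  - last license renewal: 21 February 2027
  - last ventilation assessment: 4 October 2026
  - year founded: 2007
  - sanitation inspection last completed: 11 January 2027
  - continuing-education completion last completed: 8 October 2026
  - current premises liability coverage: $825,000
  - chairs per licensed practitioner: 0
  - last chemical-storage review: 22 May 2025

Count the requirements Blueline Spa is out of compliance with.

1. condition 'performs microblading' does not hold → requirement n/a → met
2. chemical-storage review 666 days ago vs limit 730 → met
3. premises liability coverage $825,000 ≥ $775,000 → met
4. chairs per licensed practitioner 0 ≤ 1 → met
5. condition 'offers chemical hair treatments' holds; continuing-education completion 162 days ago vs limit 180 → met
6. sanitation inspection 67 days ago vs limit 90 → met
7. autoclave spore test 313 days ago vs limit 540 → met
8. condition 'offers tanning services' does not hold → requirement n/a → met
9. license renewal 26 days ago vs limit 30 → met
10. ventilation assessment 166 days ago vs limit 270 → met
Not met: 0 of 10

0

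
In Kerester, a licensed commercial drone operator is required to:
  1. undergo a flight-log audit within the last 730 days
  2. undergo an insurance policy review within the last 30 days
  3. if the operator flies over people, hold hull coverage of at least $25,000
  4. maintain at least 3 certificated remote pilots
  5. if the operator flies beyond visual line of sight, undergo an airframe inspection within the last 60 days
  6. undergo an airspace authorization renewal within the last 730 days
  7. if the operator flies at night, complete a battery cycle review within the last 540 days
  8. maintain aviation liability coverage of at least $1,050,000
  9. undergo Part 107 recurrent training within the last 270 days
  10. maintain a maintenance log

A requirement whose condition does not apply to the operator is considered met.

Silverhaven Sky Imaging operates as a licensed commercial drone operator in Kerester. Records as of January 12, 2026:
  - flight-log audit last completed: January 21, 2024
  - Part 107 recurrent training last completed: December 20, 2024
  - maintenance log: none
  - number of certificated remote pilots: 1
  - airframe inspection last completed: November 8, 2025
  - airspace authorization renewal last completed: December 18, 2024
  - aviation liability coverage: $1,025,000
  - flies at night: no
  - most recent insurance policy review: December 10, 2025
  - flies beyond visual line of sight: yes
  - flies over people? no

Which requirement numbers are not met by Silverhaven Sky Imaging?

1. flight-log audit 722 days ago vs limit 730 → met
2. insurance policy review 33 days ago vs limit 30 → not met
3. condition 'flies over people' does not hold → requirement n/a → met
4. certificated remote pilots 1 < 3 → not met
5. condition 'flies beyond visual line of sight' holds; airframe inspection 65 days ago vs limit 60 → not met
6. airspace authorization renewal 390 days ago vs limit 730 → met
7. condition 'flies at night' does not hold → requirement n/a → met
8. aviation liability coverage $1,025,000 < $1,050,000 → not met
9. Part 107 recurrent training 388 days ago vs limit 270 → not met
10. maintenance log absent → not met
Not met: 2, 4, 5, 8, 9, 10

2, 4, 5, 8, 9, 10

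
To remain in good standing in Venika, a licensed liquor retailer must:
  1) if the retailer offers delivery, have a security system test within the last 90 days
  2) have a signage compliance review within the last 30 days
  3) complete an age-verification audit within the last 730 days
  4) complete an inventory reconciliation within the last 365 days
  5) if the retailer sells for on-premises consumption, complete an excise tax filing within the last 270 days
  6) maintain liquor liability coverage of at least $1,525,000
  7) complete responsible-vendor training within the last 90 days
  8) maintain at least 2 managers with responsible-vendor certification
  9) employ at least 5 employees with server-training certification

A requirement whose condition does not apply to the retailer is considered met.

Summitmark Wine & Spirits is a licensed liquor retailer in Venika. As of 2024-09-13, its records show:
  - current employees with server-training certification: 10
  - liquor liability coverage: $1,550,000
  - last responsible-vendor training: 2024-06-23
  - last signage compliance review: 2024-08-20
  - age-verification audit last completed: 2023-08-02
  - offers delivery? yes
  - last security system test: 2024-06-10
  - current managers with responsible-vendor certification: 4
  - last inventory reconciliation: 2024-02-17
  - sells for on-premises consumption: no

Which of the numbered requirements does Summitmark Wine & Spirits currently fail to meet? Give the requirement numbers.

1. condition 'offers delivery' holds; security system test 95 days ago vs limit 90 → not met
2. signage compliance review 24 days ago vs limit 30 → met
3. age-verification audit 408 days ago vs limit 730 → met
4. inventory reconciliation 209 days ago vs limit 365 → met
5. condition 'sells for on-premises consumption' does not hold → requirement n/a → met
6. liquor liability coverage $1,550,000 ≥ $1,525,000 → met
7. responsible-vendor training 82 days ago vs limit 90 → met
8. managers with responsible-vendor certification 4 ≥ 2 → met
9. employees with server-training certification 10 ≥ 5 → met
Not met: 1

1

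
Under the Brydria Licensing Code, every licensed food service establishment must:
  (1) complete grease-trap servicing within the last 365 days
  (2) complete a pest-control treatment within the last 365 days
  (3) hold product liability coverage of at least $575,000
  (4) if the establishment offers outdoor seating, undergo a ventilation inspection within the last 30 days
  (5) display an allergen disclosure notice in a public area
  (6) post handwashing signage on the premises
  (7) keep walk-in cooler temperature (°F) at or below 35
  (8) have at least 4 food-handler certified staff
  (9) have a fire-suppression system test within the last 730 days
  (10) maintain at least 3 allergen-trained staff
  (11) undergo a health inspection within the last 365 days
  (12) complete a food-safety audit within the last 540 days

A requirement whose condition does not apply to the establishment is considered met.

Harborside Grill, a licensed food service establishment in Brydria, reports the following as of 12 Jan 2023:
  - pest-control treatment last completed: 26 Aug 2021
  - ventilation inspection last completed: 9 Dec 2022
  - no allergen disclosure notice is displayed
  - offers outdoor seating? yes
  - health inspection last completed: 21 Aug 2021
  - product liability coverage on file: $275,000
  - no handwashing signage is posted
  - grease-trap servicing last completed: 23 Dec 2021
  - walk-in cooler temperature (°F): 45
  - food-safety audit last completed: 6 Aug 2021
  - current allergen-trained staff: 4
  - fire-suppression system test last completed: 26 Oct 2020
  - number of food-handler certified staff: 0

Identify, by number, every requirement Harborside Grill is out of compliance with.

1. grease-trap servicing 385 days ago vs limit 365 → not met
2. pest-control treatment 504 days ago vs limit 365 → not met
3. product liability coverage $275,000 < $575,000 → not met
4. condition 'offers outdoor seating' holds; ventilation inspection 34 days ago vs limit 30 → not met
5. allergen disclosure notice absent → not met
6. handwashing signage absent → not met
7. walk-in cooler temperature (°F) 45 > 35 → not met
8. food-handler certified staff 0 < 4 → not met
9. fire-suppression system test 808 days ago vs limit 730 → not met
10. allergen-trained staff 4 ≥ 3 → met
11. health inspection 509 days ago vs limit 365 → not met
12. food-safety audit 524 days ago vs limit 540 → met
Not met: 1, 2, 3, 4, 5, 6, 7, 8, 9, 11

1, 2, 3, 4, 5, 6, 7, 8, 9, 11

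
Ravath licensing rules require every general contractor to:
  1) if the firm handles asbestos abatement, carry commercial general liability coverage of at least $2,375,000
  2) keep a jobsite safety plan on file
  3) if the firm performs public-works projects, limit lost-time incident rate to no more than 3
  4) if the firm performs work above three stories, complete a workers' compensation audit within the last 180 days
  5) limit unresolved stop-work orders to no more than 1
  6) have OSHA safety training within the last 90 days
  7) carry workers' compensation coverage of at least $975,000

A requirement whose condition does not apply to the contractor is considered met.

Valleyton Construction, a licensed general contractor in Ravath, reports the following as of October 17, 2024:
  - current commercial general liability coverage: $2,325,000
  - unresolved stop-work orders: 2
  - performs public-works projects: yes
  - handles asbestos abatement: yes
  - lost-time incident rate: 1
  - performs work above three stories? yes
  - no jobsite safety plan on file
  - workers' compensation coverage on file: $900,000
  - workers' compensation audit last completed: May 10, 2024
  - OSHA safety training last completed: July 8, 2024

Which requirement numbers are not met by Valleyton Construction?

1. condition 'handles asbestos abatement' holds; commercial general liability coverage $2,325,000 < $2,375,000 → not met
2. jobsite safety plan absent → not met
3. condition 'performs public-works projects' holds; lost-time incident rate 1 ≤ 3 → met
4. condition 'performs work above three stories' holds; workers' compensation audit 160 days ago vs limit 180 → met
5. unresolved stop-work orders 2 > 1 → not met
6. OSHA safety training 101 days ago vs limit 90 → not met
7. workers' compensation coverage $900,000 < $975,000 → not met
Not met: 1, 2, 5, 6, 7

1, 2, 5, 6, 7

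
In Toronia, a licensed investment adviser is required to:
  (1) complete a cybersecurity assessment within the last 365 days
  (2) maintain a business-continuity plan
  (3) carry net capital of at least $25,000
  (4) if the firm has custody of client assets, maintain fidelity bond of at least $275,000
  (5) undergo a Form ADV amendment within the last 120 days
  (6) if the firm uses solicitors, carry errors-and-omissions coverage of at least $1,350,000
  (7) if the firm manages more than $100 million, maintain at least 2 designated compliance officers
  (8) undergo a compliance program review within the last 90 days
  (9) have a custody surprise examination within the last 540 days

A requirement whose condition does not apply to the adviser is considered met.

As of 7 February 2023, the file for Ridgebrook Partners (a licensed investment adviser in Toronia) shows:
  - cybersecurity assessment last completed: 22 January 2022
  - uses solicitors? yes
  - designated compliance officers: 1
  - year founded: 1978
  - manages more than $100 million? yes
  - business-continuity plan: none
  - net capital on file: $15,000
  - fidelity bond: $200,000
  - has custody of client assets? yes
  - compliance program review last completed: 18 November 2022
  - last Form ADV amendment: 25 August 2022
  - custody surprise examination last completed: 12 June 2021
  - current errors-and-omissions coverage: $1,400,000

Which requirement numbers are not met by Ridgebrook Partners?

1. cybersecurity assessment 381 days ago vs limit 365 → not met
2. business-continuity plan absent → not met
3. net capital $15,000 < $25,000 → not met
4. condition 'has custody of client assets' holds; fidelity bond $200,000 < $275,000 → not met
5. Form ADV amendment 166 days ago vs limit 120 → not met
6. condition 'uses solicitors' holds; errors-and-omissions coverage $1,400,000 ≥ $1,350,000 → met
7. condition 'manages more than $100 million' holds; designated compliance officers 1 < 2 → not met
8. compliance program review 81 days ago vs limit 90 → met
9. custody surprise examination 605 days ago vs limit 540 → not met
Not met: 1, 2, 3, 4, 5, 7, 9

1, 2, 3, 4, 5, 7, 9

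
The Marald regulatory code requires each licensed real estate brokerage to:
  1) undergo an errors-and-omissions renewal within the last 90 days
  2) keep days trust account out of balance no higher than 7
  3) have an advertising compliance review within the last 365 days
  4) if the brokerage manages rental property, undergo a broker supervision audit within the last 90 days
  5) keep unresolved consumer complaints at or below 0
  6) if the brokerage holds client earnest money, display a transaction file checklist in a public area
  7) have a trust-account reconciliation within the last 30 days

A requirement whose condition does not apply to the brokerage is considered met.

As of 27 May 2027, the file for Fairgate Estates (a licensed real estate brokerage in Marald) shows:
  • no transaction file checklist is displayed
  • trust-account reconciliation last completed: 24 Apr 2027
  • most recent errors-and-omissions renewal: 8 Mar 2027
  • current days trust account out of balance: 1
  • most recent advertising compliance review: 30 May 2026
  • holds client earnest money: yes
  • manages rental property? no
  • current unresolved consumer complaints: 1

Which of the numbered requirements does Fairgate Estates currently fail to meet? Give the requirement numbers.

5, 6, 7

1. errors-and-omissions renewal 80 days ago vs limit 90 → met
2. days trust account out of balance 1 ≤ 7 → met
3. advertising compliance review 362 days ago vs limit 365 → met
4. condition 'manages rental property' does not hold → requirement n/a → met
5. unresolved consumer complaints 1 > 0 → not met
6. condition 'holds client earnest money' holds; transaction file checklist absent → not met
7. trust-account reconciliation 33 days ago vs limit 30 → not met
Not met: 5, 6, 7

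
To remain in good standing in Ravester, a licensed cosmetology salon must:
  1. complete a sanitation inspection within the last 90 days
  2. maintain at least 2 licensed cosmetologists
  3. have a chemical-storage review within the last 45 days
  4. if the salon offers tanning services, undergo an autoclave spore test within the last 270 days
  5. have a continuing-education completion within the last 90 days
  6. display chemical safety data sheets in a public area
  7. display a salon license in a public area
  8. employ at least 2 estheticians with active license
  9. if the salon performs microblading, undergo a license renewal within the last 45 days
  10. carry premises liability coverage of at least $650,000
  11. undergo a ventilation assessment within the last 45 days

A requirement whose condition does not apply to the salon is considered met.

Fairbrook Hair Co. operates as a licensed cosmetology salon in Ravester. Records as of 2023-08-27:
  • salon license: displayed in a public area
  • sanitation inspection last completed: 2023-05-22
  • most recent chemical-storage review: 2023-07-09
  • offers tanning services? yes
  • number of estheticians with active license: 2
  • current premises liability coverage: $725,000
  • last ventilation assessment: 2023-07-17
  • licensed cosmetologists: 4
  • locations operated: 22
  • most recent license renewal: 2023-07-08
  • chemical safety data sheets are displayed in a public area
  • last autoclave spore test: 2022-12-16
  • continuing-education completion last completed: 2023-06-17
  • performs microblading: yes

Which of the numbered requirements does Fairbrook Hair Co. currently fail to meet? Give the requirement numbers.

1, 3, 9

1. sanitation inspection 97 days ago vs limit 90 → not met
2. licensed cosmetologists 4 ≥ 2 → met
3. chemical-storage review 49 days ago vs limit 45 → not met
4. condition 'offers tanning services' holds; autoclave spore test 254 days ago vs limit 270 → met
5. continuing-education completion 71 days ago vs limit 90 → met
6. chemical safety data sheets present → met
7. salon license present → met
8. estheticians with active license 2 ≥ 2 → met
9. condition 'performs microblading' holds; license renewal 50 days ago vs limit 45 → not met
10. premises liability coverage $725,000 ≥ $650,000 → met
11. ventilation assessment 41 days ago vs limit 45 → met
Not met: 1, 3, 9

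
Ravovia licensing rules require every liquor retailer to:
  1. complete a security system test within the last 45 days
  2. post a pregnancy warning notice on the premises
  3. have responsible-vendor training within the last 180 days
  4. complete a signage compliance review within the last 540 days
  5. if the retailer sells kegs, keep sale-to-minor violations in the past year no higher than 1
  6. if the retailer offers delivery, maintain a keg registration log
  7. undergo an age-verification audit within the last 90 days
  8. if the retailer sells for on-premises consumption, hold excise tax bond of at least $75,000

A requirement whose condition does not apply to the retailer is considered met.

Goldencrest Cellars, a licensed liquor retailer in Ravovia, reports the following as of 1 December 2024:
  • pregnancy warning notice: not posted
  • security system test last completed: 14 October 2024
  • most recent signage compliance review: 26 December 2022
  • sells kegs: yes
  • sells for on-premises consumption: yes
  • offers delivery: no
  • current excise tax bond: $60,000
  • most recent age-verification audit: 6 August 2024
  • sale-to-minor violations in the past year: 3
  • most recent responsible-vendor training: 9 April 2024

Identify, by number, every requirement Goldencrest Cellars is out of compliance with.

1, 2, 3, 4, 5, 7, 8

1. security system test 48 days ago vs limit 45 → not met
2. pregnancy warning notice absent → not met
3. responsible-vendor training 236 days ago vs limit 180 → not met
4. signage compliance review 706 days ago vs limit 540 → not met
5. condition 'sells kegs' holds; sale-to-minor violations in the past year 3 > 1 → not met
6. condition 'offers delivery' does not hold → requirement n/a → met
7. age-verification audit 117 days ago vs limit 90 → not met
8. condition 'sells for on-premises consumption' holds; excise tax bond $60,000 < $75,000 → not met
Not met: 1, 2, 3, 4, 5, 7, 8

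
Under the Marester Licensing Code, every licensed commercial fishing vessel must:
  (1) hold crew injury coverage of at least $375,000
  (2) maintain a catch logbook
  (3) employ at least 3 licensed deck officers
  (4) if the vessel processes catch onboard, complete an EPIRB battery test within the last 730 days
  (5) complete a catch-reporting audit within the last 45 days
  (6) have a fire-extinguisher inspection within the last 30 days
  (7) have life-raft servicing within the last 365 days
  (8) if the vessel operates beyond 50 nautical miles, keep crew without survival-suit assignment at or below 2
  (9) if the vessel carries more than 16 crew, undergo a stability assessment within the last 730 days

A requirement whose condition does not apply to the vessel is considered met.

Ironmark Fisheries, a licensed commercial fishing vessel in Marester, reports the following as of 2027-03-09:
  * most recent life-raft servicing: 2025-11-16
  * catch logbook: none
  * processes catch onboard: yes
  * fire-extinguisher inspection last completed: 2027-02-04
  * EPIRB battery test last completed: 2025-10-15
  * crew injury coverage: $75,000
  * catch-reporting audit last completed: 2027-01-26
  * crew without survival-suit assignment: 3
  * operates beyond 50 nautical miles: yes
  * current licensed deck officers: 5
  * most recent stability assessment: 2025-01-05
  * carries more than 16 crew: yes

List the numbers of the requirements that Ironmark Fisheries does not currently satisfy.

1. crew injury coverage $75,000 < $375,000 → not met
2. catch logbook absent → not met
3. licensed deck officers 5 ≥ 3 → met
4. condition 'processes catch onboard' holds; EPIRB battery test 510 days ago vs limit 730 → met
5. catch-reporting audit 42 days ago vs limit 45 → met
6. fire-extinguisher inspection 33 days ago vs limit 30 → not met
7. life-raft servicing 478 days ago vs limit 365 → not met
8. condition 'operates beyond 50 nautical miles' holds; crew without survival-suit assignment 3 > 2 → not met
9. condition 'carries more than 16 crew' holds; stability assessment 793 days ago vs limit 730 → not met
Not met: 1, 2, 6, 7, 8, 9

1, 2, 6, 7, 8, 9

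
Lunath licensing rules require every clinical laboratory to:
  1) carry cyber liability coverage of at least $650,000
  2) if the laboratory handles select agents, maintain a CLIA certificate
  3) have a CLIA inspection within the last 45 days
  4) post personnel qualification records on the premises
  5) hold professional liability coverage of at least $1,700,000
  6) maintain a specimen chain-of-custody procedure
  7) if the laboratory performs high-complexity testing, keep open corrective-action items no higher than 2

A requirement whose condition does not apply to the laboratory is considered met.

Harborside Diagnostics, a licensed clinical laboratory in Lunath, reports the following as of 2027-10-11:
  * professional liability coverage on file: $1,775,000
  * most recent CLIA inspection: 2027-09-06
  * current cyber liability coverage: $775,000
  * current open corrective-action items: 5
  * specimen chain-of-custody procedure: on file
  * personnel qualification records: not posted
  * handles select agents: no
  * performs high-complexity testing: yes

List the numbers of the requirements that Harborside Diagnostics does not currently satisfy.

4, 7

1. cyber liability coverage $775,000 ≥ $650,000 → met
2. condition 'handles select agents' does not hold → requirement n/a → met
3. CLIA inspection 35 days ago vs limit 45 → met
4. personnel qualification records absent → not met
5. professional liability coverage $1,775,000 ≥ $1,700,000 → met
6. specimen chain-of-custody procedure present → met
7. condition 'performs high-complexity testing' holds; open corrective-action items 5 > 2 → not met
Not met: 4, 7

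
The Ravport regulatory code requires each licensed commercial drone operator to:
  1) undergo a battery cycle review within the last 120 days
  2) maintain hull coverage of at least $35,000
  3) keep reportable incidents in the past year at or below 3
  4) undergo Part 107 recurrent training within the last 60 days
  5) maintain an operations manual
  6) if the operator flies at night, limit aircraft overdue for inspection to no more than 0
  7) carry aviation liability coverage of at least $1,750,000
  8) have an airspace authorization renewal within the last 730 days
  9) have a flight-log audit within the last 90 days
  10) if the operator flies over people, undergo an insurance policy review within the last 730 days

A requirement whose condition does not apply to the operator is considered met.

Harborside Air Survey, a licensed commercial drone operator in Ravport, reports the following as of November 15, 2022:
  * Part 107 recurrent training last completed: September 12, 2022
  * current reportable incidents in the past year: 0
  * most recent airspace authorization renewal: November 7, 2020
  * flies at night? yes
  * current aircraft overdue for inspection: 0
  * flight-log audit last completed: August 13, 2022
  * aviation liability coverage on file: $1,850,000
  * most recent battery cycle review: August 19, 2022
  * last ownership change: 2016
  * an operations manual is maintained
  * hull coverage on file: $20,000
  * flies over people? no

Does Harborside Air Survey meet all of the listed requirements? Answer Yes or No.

1. battery cycle review 88 days ago vs limit 120 → met
2. hull coverage $20,000 < $35,000 → not met
3. reportable incidents in the past year 0 ≤ 3 → met
4. Part 107 recurrent training 64 days ago vs limit 60 → not met
5. operations manual present → met
6. condition 'flies at night' holds; aircraft overdue for inspection 0 ≤ 0 → met
7. aviation liability coverage $1,850,000 ≥ $1,750,000 → met
8. airspace authorization renewal 738 days ago vs limit 730 → not met
9. flight-log audit 94 days ago vs limit 90 → not met
10. condition 'flies over people' does not hold → requirement n/a → met
Not met: 2, 4, 8, 9

No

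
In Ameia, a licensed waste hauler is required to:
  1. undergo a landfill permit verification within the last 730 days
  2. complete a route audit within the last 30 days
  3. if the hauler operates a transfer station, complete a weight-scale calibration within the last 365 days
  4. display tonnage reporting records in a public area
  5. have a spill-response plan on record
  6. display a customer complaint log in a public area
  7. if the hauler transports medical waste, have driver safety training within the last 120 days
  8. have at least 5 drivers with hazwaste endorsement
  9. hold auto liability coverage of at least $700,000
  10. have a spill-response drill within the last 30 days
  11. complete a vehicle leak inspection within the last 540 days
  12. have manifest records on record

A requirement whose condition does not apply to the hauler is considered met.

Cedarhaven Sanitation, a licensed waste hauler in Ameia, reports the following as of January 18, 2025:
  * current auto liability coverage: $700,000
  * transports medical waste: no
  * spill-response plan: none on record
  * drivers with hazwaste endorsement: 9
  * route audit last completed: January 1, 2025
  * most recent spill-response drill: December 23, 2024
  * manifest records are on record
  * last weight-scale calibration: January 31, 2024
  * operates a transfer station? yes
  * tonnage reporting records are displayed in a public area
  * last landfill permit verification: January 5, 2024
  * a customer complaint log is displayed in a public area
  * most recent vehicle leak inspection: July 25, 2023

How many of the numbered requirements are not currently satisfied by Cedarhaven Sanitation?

1. landfill permit verification 379 days ago vs limit 730 → met
2. route audit 17 days ago vs limit 30 → met
3. condition 'operates a transfer station' holds; weight-scale calibration 353 days ago vs limit 365 → met
4. tonnage reporting records present → met
5. spill-response plan absent → not met
6. customer complaint log present → met
7. condition 'transports medical waste' does not hold → requirement n/a → met
8. drivers with hazwaste endorsement 9 ≥ 5 → met
9. auto liability coverage $700,000 ≥ $700,000 → met
10. spill-response drill 26 days ago vs limit 30 → met
11. vehicle leak inspection 543 days ago vs limit 540 → not met
12. manifest records present → met
Not met: 2 of 12

2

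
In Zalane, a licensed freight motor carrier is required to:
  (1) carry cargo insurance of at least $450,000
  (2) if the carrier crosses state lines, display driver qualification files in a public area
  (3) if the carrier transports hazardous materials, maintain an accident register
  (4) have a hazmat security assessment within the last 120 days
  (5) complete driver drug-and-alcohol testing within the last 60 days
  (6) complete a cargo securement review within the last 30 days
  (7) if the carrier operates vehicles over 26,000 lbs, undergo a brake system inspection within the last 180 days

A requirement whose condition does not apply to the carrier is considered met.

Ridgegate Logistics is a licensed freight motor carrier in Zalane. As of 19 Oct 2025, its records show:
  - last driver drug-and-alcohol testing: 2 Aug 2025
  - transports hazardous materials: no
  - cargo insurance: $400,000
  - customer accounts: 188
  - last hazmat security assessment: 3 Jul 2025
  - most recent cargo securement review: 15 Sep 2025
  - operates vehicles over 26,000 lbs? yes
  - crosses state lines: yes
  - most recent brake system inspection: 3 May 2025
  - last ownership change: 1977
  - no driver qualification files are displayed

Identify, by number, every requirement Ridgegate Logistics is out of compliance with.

1. cargo insurance $400,000 < $450,000 → not met
2. condition 'crosses state lines' holds; driver qualification files absent → not met
3. condition 'transports hazardous materials' does not hold → requirement n/a → met
4. hazmat security assessment 108 days ago vs limit 120 → met
5. driver drug-and-alcohol testing 78 days ago vs limit 60 → not met
6. cargo securement review 34 days ago vs limit 30 → not met
7. condition 'operates vehicles over 26,000 lbs' holds; brake system inspection 169 days ago vs limit 180 → met
Not met: 1, 2, 5, 6

1, 2, 5, 6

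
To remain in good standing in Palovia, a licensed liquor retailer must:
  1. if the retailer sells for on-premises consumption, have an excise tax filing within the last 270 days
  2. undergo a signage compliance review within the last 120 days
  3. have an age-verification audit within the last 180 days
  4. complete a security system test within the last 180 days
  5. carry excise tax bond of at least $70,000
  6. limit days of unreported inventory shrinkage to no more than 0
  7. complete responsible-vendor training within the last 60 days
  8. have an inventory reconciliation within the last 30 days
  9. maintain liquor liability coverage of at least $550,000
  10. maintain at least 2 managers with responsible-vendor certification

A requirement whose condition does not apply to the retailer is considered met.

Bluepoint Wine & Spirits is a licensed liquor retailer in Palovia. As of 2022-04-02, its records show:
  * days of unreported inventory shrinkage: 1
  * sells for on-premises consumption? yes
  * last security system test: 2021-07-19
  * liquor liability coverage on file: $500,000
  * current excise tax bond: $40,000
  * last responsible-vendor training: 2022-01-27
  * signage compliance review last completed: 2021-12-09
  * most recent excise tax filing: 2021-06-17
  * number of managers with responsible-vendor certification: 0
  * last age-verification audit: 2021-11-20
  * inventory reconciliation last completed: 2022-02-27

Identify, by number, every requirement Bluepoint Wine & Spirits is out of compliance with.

1. condition 'sells for on-premises consumption' holds; excise tax filing 289 days ago vs limit 270 → not met
2. signage compliance review 114 days ago vs limit 120 → met
3. age-verification audit 133 days ago vs limit 180 → met
4. security system test 257 days ago vs limit 180 → not met
5. excise tax bond $40,000 < $70,000 → not met
6. days of unreported inventory shrinkage 1 > 0 → not met
7. responsible-vendor training 65 days ago vs limit 60 → not met
8. inventory reconciliation 34 days ago vs limit 30 → not met
9. liquor liability coverage $500,000 < $550,000 → not met
10. managers with responsible-vendor certification 0 < 2 → not met
Not met: 1, 4, 5, 6, 7, 8, 9, 10

1, 4, 5, 6, 7, 8, 9, 10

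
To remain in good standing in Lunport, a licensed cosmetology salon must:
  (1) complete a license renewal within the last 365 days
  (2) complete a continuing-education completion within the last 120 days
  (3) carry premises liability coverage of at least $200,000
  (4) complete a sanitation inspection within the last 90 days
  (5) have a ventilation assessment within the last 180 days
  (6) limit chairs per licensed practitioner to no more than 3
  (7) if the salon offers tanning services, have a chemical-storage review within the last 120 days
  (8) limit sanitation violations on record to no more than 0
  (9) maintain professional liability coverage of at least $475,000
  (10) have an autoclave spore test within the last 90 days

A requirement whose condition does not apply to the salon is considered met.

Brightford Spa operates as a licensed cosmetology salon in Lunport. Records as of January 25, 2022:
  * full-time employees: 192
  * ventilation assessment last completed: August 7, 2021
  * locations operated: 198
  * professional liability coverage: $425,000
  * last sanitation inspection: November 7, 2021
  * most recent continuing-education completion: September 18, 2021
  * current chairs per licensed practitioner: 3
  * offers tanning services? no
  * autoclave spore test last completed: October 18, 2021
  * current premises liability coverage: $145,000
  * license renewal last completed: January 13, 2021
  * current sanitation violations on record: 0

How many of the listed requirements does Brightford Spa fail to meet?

5

1. license renewal 377 days ago vs limit 365 → not met
2. continuing-education completion 129 days ago vs limit 120 → not met
3. premises liability coverage $145,000 < $200,000 → not met
4. sanitation inspection 79 days ago vs limit 90 → met
5. ventilation assessment 171 days ago vs limit 180 → met
6. chairs per licensed practitioner 3 ≤ 3 → met
7. condition 'offers tanning services' does not hold → requirement n/a → met
8. sanitation violations on record 0 ≤ 0 → met
9. professional liability coverage $425,000 < $475,000 → not met
10. autoclave spore test 99 days ago vs limit 90 → not met
Not met: 5 of 10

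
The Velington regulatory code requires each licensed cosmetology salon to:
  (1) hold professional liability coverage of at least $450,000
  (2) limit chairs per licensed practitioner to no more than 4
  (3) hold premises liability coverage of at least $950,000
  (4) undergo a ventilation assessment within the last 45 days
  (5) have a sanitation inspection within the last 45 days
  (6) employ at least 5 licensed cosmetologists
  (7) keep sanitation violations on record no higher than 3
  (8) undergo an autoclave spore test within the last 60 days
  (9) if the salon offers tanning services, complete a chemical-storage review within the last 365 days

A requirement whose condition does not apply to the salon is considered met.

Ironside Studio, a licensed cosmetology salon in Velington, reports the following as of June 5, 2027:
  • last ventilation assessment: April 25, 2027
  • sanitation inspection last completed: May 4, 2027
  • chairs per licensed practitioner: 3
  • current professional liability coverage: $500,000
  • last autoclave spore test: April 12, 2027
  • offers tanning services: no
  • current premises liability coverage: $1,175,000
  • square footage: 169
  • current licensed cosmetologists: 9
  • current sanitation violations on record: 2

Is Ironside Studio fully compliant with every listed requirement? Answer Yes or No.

1. professional liability coverage $500,000 ≥ $450,000 → met
2. chairs per licensed practitioner 3 ≤ 4 → met
3. premises liability coverage $1,175,000 ≥ $950,000 → met
4. ventilation assessment 41 days ago vs limit 45 → met
5. sanitation inspection 32 days ago vs limit 45 → met
6. licensed cosmetologists 9 ≥ 5 → met
7. sanitation violations on record 2 ≤ 3 → met
8. autoclave spore test 54 days ago vs limit 60 → met
9. condition 'offers tanning services' does not hold → requirement n/a → met
All met.

Yes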